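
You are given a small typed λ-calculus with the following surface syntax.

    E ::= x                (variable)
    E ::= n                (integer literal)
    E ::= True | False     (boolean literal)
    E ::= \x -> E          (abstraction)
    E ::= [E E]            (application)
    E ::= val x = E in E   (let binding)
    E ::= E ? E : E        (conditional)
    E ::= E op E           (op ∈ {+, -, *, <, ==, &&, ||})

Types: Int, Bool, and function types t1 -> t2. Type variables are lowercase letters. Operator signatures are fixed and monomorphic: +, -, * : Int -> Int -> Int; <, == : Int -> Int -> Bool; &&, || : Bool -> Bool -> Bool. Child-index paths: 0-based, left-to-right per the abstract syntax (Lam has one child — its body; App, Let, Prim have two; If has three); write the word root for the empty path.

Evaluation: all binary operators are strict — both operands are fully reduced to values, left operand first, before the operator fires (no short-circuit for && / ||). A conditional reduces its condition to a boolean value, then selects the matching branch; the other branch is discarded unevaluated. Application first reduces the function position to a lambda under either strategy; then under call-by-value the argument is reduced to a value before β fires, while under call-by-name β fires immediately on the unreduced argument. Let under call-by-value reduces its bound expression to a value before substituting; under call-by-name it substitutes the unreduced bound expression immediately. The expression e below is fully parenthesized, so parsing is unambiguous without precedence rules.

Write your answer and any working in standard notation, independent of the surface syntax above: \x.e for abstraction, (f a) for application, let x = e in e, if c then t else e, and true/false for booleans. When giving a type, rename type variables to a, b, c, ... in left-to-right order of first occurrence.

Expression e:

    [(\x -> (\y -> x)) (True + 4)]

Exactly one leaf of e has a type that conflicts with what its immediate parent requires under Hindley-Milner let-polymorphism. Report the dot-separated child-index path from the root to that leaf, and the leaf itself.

Answer: 1.0 : true

Derivation:
x : a
\y._ : b -> a
\x._ : a -> b -> a
  unify Bool ~ Int
  FAIL: mismatch Bool ~ Int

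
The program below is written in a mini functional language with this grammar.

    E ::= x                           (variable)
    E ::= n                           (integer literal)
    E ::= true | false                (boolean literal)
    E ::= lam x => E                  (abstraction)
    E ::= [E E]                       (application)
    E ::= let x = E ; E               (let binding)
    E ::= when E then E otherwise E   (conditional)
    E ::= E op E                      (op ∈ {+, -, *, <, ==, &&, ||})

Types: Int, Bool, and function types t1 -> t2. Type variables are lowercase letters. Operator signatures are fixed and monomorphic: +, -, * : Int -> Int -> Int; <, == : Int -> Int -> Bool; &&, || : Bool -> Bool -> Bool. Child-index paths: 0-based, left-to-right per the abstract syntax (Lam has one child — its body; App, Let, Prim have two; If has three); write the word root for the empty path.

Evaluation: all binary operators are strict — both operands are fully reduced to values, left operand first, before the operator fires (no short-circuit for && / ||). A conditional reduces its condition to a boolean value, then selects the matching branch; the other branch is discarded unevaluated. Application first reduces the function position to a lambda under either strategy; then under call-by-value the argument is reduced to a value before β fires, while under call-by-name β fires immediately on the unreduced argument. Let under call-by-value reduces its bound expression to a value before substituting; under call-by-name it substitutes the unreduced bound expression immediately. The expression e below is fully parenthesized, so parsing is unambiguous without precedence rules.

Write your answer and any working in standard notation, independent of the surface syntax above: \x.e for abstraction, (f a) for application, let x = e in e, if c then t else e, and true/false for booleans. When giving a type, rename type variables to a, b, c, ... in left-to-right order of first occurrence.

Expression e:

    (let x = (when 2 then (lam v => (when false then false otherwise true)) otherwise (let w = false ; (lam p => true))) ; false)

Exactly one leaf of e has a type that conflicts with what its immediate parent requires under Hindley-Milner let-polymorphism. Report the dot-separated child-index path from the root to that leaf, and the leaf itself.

Answer: 0.0 : 2

Working:
  unify Int ~ Bool
  FAIL: mismatch Int ~ Bool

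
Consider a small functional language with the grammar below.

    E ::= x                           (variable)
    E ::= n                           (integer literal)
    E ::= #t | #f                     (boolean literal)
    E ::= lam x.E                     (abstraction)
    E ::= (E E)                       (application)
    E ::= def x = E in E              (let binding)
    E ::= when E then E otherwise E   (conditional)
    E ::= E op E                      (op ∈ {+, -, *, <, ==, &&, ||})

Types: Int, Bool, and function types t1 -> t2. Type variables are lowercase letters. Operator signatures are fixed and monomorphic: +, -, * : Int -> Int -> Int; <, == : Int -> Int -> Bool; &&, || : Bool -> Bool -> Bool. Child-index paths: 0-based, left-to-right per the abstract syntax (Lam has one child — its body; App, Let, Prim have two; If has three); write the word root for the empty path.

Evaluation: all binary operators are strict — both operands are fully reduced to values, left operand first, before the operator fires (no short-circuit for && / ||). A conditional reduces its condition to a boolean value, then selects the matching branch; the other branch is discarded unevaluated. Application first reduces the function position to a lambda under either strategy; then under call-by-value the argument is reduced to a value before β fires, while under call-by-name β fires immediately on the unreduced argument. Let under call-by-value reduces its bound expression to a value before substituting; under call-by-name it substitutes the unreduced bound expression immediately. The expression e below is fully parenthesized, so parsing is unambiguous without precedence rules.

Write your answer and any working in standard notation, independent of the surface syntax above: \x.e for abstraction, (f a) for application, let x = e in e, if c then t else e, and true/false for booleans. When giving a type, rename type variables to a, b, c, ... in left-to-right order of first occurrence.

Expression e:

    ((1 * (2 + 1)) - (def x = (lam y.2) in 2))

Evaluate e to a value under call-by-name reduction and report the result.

Answer: 1

Trace:
step 0: ((1 * (2 + 1)) - (let x = (\y.2) in 2))
step 1: [delta@0.1] ((1 * 3) - (let x = (\y.2) in 2))
step 2: [delta@0] (3 - (let x = (\y.2) in 2))
step 3: [let@1] (3 - 2)
step 4: [delta@root] 1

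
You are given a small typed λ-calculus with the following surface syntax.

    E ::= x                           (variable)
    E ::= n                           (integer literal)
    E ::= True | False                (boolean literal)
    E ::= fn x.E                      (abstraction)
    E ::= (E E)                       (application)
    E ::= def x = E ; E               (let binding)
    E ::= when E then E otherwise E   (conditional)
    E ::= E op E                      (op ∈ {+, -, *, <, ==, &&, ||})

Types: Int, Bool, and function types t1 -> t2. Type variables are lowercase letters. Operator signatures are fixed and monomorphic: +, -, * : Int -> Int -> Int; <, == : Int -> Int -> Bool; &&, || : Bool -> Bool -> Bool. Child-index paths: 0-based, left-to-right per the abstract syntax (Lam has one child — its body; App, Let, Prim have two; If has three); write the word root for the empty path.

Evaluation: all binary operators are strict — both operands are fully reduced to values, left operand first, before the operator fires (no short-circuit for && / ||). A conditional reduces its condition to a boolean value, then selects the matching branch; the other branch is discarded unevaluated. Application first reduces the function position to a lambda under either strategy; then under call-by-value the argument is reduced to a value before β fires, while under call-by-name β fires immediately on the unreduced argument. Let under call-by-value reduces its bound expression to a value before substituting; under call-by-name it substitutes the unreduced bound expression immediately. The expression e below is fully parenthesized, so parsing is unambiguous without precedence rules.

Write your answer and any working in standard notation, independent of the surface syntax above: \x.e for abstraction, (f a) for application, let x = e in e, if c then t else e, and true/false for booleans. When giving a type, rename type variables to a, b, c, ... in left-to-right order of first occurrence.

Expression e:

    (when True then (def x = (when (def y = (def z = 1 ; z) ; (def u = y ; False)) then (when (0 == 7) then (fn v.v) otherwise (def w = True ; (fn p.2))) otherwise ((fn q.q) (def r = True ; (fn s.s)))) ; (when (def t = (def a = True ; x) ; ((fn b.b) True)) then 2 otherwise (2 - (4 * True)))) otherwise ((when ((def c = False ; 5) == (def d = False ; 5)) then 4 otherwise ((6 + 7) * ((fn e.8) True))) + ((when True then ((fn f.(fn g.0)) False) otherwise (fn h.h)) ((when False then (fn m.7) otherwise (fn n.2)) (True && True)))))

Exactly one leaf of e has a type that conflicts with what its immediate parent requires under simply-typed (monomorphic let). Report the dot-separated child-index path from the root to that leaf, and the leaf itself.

Answer: 1.1.2.1.1 : true

Working:
  unify Bool ~ Bool
let z : Int
z : Int
let y : Int
y : Int
let u : Int
  unify Bool ~ Bool
  unify Int ~ Int
  unify Int ~ Int
  unify Bool ~ Bool
v : a
\v._ : a -> a
let w : Bool
\p._ : b -> Int
  unify a -> a ~ b -> Int
  unify a ~ b
  unify b ~ Int
q : c
\q._ : c -> c
let r : Bool
s : d
\s._ : d -> d
  unify c -> c ~ (d -> d) -> e
  unify c ~ d -> d
  unify d -> d ~ e
_ _ : d -> d
  unify Int -> Int ~ d -> d
  unify Int ~ d
  unify Int ~ Int
let x : Int -> Int
let a : Bool
x : Int -> Int
let t : Int -> Int
b : f
\b._ : f -> f
  unify f -> f ~ Bool -> g
  unify f ~ Bool
  unify Bool ~ g
_ _ : Bool
  unify Bool ~ Bool
  unify Int ~ Int
  unify Int ~ Int
  unify Bool ~ Int
  FAIL: mismatch Bool ~ Int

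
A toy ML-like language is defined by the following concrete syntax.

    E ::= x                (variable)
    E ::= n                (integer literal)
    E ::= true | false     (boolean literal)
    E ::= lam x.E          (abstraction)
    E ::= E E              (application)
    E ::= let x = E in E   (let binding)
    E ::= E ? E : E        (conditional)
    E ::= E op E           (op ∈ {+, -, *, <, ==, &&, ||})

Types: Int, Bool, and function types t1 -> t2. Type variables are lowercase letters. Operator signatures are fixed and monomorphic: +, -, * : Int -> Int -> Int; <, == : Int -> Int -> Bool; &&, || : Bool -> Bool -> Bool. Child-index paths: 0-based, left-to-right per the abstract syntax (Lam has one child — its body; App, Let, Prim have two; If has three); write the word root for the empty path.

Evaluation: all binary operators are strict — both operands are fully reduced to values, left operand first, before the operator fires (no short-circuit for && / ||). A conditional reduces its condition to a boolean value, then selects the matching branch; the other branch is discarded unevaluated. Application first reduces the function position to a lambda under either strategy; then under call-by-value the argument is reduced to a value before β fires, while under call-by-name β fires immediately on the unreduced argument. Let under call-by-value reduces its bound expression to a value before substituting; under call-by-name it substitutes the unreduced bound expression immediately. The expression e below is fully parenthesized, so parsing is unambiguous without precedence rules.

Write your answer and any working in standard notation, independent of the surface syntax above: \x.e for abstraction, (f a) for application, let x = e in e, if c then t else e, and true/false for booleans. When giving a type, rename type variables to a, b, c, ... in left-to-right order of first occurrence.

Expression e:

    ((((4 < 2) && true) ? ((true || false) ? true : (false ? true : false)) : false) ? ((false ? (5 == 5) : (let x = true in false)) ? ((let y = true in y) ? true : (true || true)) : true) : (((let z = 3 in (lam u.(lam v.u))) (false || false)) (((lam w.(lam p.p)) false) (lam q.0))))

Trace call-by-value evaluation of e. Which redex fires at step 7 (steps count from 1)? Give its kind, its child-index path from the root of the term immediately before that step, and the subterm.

Working:
step 0: (if (if ((4 < 2) && true) then (if (true || false) then true else (if false then true else false)) else false) then (if (if false then (5 == 5) else (let x = true in false)) then (if (let y = true in y) then true else (true || true)) else true) else (((let z = 3 in (\u.(\v.u))) (false || false)) (((\w.(\p.p)) false) (\q.0))))
step 1: [delta@0.0.0] (if (if (false && true) then (if (true || false) then true else (if false then true else false)) else false) then (if (if false then (5 == 5) else (let x = true in false)) then (if (let y = true in y) then true else (true || true)) else true) else (((let z = 3 in (\u.(\v.u))) (false || false)) (((\w.(\p.p)) false) (\q.0))))
step 2: [delta@0.0] (if (if false then (if (true || false) then true else (if false then true else false)) else false) then (if (if false then (5 == 5) else (let x = true in false)) then (if (let y = true in y) then true else (true || true)) else true) else (((let z = 3 in (\u.(\v.u))) (false || false)) (((\w.(\p.p)) false) (\q.0))))
step 3: [if@0] (if false then (if (if false then (5 == 5) else (let x = true in false)) then (if (let y = true in y) then true else (true || true)) else true) else (((let z = 3 in (\u.(\v.u))) (false || false)) (((\w.(\p.p)) false) (\q.0))))
step 4: [if@root] (((let z = 3 in (\u.(\v.u))) (false || false)) (((\w.(\p.p)) false) (\q.0)))
step 5: [let@0.0] (((\u.(\v.u)) (false || false)) (((\w.(\p.p)) false) (\q.0)))
step 6: [delta@0.1] (((\u.(\v.u)) false) (((\w.(\p.p)) false) (\q.0)))
step 7: [beta@0] ((\v.false) (((\w.(\p.p)) false) (\q.0)))

Answer: beta at 0 : ((\u.(\v.u)) false)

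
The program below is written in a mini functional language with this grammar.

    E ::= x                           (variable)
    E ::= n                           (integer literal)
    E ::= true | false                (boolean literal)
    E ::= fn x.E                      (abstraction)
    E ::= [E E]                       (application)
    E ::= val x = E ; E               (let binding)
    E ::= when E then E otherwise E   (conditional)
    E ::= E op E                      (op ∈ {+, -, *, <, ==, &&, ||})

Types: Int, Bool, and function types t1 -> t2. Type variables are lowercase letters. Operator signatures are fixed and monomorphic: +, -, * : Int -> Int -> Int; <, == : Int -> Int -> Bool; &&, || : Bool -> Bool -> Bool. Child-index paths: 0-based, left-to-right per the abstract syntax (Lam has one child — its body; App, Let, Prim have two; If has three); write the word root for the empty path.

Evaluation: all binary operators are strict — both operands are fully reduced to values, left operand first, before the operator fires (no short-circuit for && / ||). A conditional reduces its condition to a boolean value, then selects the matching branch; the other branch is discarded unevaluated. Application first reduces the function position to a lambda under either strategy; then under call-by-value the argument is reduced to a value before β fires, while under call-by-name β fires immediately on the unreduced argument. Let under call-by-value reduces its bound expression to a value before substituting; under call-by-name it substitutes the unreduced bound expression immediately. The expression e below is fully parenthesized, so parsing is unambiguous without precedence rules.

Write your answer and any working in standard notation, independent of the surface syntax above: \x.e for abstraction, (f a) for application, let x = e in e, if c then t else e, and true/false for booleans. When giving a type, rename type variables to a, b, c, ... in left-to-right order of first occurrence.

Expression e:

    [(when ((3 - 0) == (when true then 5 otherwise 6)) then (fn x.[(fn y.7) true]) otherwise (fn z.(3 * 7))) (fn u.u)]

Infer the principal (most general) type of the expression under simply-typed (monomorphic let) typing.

Trace:
  unify Int ~ Int
  unify Int ~ Int
  unify Int ~ Int
  unify Bool ~ Bool
  unify Int ~ Int
  unify Int ~ Int
  unify Bool ~ Bool
\y._ : b -> Int
  unify b -> Int ~ Bool -> c
  unify b ~ Bool
  unify Int ~ c
_ _ : Int
\x._ : a -> Int
  unify Int ~ Int
  unify Int ~ Int
\z._ : d -> Int
  unify a -> Int ~ d -> Int
  unify a ~ d
  unify Int ~ Int
u : e
\u._ : e -> e
  unify d -> Int ~ (e -> e) -> f
  unify d ~ e -> e
  unify Int ~ f
_ _ : Int

Answer: Int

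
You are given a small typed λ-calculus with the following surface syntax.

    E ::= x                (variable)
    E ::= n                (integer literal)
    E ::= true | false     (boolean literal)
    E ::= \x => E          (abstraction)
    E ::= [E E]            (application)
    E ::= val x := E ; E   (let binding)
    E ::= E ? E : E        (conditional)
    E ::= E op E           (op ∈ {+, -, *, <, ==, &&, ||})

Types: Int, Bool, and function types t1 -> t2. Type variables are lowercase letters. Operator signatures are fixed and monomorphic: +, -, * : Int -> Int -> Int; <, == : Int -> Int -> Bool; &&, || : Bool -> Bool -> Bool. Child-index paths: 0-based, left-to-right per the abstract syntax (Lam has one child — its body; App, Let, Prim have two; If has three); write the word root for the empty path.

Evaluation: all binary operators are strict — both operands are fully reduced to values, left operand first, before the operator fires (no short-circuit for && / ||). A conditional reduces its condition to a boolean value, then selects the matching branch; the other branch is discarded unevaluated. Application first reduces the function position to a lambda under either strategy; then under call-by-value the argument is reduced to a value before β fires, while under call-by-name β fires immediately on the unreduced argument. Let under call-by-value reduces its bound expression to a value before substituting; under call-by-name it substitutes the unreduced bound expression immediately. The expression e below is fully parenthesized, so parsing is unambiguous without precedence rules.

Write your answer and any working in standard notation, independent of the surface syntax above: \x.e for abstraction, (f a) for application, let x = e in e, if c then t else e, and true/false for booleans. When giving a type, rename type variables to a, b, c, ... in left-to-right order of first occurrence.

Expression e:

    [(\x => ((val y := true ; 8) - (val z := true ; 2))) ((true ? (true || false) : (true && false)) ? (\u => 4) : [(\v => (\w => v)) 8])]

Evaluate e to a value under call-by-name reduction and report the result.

Answer: 6

Working:
step 0: ((\x.((let y = true in 8) - (let z = true in 2))) (if (if true then (true || false) else (true && false)) then (\u.4) else ((\v.(\w.v)) 8)))
step 1: [beta@root] ((let y = true in 8) - (let z = true in 2))
step 2: [let@0] (8 - (let z = true in 2))
step 3: [let@1] (8 - 2)
step 4: [delta@root] 6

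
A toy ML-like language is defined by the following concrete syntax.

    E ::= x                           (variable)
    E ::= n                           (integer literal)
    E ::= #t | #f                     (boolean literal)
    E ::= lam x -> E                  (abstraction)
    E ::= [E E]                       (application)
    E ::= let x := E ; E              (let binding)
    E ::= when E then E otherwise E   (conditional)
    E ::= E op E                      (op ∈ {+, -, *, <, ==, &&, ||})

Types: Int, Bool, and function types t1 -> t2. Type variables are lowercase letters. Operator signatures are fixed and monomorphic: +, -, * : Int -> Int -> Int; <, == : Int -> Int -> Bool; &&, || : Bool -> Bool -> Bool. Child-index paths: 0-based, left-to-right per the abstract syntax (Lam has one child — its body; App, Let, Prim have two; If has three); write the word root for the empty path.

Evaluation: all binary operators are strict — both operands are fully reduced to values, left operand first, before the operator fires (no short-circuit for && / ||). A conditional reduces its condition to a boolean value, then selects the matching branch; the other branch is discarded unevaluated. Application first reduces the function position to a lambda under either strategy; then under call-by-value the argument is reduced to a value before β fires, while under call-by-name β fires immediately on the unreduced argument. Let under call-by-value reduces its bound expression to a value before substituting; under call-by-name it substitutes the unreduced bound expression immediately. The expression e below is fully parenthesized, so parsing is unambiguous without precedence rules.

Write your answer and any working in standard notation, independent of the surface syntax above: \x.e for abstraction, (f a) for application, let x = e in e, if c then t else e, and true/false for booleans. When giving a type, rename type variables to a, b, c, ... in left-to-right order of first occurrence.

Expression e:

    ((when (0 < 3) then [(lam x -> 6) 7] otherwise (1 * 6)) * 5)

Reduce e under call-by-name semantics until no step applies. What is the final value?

Working:
step 0: ((if (0 < 3) then ((\x.6) 7) else (1 * 6)) * 5)
step 1: [delta@0.0] ((if true then ((\x.6) 7) else (1 * 6)) * 5)
step 2: [if@0] (((\x.6) 7) * 5)
step 3: [beta@0] (6 * 5)
step 4: [delta@root] 30

Answer: 30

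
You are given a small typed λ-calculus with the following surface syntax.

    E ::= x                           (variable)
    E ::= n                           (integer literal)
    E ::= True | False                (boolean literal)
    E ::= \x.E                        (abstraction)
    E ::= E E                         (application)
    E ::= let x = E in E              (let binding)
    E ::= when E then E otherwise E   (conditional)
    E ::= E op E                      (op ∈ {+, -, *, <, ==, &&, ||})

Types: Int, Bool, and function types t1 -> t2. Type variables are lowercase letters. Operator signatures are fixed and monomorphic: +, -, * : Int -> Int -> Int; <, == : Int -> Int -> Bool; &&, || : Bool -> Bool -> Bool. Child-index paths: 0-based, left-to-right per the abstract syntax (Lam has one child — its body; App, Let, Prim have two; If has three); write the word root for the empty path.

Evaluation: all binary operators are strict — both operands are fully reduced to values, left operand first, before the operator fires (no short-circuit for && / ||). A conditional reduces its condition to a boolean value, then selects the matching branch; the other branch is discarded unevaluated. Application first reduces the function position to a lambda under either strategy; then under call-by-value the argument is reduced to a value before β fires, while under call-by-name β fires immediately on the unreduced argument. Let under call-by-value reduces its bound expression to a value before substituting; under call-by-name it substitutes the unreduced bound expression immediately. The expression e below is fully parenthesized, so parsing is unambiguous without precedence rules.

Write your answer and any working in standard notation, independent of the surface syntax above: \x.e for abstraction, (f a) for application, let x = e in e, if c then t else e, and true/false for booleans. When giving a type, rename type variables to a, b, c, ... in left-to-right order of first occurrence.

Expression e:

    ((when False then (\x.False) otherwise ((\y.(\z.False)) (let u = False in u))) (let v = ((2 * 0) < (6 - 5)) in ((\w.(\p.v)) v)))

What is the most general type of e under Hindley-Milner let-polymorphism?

Derivation:
  unify Bool ~ Bool
\x._ : a -> Bool
\z._ : c -> Bool
\y._ : b -> c -> Bool
let u : Bool
u : Bool
  unify b -> c -> Bool ~ Bool -> d
  unify b ~ Bool
  unify c -> Bool ~ d
_ _ : c -> Bool
  unify a -> Bool ~ c -> Bool
  unify a ~ c
  unify Bool ~ Bool
  unify Int ~ Int
  unify Int ~ Int
  unify Int ~ Int
  unify Int ~ Int
  unify Int ~ Int
  unify Int ~ Int
let v : Bool
v : Bool
\p._ : f -> Bool
\w._ : e -> f -> Bool
v : Bool
  unify e -> f -> Bool ~ Bool -> g
  unify e ~ Bool
  unify f -> Bool ~ g
_ _ : f -> Bool
  unify c -> Bool ~ (f -> Bool) -> h
  unify c ~ f -> Bool
  unify Bool ~ h
_ _ : Bool

Answer: Bool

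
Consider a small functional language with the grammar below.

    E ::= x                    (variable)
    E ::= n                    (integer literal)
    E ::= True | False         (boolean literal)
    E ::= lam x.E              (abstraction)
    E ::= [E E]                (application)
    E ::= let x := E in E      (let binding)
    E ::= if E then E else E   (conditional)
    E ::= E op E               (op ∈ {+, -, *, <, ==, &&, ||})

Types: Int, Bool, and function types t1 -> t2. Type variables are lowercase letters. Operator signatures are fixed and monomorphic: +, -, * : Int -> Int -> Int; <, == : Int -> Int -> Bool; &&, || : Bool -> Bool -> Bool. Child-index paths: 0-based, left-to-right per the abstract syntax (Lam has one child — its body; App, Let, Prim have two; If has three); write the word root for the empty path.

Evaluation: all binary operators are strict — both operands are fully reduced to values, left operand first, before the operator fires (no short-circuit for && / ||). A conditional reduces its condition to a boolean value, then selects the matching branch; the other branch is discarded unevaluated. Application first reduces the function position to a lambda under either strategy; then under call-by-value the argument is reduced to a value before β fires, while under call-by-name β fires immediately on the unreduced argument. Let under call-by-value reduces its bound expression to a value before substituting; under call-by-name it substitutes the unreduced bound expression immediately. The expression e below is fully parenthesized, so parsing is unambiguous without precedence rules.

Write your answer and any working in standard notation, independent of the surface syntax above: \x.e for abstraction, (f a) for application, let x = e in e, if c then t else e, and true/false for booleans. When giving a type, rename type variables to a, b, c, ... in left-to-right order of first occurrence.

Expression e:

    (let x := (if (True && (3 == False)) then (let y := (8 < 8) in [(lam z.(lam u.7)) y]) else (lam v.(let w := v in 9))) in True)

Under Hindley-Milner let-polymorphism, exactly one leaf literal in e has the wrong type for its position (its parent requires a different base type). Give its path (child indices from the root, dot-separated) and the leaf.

Derivation:
  unify Bool ~ Bool
  unify Int ~ Int
  unify Bool ~ Int
  FAIL: mismatch Bool ~ Int

Answer: 0.0.1.1 : false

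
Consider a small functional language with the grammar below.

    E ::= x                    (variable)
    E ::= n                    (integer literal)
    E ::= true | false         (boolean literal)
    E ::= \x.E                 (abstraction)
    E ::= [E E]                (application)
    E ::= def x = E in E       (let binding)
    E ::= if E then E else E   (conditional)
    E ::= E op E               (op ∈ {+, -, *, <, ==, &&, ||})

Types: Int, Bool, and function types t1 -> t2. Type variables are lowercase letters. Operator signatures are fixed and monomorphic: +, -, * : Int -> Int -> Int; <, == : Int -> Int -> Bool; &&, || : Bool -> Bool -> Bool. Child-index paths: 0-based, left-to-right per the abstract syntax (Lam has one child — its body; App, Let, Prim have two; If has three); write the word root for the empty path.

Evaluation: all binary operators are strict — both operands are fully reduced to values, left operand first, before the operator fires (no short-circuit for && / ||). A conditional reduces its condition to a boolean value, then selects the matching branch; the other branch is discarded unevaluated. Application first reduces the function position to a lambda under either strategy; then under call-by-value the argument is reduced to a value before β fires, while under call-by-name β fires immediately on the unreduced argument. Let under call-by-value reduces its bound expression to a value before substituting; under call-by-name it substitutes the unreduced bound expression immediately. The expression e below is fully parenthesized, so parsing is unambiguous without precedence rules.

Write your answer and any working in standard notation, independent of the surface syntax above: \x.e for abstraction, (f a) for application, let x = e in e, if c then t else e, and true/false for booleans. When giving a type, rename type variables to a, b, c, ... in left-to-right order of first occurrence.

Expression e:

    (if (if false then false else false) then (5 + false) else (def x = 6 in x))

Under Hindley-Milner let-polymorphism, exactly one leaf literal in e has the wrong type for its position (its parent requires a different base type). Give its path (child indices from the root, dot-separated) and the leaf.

Answer: 1.1 : false

Trace:
  unify Bool ~ Bool
  unify Bool ~ Bool
  unify Bool ~ Bool
  unify Int ~ Int
  unify Bool ~ Int
  FAIL: mismatch Bool ~ Int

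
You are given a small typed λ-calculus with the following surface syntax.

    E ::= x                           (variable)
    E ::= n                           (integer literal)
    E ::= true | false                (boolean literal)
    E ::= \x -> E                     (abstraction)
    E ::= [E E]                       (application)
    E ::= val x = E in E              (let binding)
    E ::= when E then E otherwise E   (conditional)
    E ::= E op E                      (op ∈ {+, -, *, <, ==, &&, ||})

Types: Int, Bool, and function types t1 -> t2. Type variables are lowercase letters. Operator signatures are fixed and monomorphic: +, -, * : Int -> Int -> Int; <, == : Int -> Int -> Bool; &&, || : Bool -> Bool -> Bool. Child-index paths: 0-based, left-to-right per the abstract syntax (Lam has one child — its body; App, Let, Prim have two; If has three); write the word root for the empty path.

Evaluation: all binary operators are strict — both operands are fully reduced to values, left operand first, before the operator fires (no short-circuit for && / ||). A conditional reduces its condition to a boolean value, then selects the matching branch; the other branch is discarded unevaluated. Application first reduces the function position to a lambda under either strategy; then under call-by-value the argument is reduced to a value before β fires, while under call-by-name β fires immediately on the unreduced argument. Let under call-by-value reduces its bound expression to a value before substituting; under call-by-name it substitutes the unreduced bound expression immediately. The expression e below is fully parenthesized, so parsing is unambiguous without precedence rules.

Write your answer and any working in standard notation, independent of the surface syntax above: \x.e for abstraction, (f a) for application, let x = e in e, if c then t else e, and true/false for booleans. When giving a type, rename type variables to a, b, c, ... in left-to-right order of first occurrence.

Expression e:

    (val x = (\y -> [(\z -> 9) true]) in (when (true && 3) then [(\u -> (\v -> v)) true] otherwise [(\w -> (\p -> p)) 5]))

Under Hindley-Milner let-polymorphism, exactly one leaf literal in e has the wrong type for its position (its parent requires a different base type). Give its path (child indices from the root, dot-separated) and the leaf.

Answer: 1.0.1 : 3

Trace:
\z._ : b -> Int
  unify b -> Int ~ Bool -> c
  unify b ~ Bool
  unify Int ~ c
_ _ : Int
\y._ : a -> Int
let x : forall. a -> Int
  unify Bool ~ Bool
  unify Int ~ Bool
  FAIL: mismatch Int ~ Bool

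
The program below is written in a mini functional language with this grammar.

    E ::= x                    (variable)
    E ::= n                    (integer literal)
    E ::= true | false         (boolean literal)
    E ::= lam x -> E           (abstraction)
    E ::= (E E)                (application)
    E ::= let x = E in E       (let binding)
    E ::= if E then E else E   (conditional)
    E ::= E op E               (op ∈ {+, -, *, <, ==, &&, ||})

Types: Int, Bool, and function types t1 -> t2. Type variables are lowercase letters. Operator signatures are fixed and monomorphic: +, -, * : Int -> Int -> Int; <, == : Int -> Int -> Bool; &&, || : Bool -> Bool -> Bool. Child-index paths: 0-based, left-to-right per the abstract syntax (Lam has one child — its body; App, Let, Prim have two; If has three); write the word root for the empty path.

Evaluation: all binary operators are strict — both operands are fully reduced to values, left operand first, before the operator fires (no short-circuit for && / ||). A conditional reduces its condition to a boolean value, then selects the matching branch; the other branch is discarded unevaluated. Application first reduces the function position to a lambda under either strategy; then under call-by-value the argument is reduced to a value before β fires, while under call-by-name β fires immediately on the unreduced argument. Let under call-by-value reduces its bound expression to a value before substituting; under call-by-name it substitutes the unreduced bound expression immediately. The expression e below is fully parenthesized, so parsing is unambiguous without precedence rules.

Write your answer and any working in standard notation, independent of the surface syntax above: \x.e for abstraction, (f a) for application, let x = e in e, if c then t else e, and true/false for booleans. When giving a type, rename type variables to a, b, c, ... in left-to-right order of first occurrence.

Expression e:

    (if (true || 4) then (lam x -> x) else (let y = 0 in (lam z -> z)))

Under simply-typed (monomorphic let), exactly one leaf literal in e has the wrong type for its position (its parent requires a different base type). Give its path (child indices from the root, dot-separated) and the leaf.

Answer: 0.1 : 4

Derivation:
  unify Bool ~ Bool
  unify Int ~ Bool
  FAIL: mismatch Int ~ Bool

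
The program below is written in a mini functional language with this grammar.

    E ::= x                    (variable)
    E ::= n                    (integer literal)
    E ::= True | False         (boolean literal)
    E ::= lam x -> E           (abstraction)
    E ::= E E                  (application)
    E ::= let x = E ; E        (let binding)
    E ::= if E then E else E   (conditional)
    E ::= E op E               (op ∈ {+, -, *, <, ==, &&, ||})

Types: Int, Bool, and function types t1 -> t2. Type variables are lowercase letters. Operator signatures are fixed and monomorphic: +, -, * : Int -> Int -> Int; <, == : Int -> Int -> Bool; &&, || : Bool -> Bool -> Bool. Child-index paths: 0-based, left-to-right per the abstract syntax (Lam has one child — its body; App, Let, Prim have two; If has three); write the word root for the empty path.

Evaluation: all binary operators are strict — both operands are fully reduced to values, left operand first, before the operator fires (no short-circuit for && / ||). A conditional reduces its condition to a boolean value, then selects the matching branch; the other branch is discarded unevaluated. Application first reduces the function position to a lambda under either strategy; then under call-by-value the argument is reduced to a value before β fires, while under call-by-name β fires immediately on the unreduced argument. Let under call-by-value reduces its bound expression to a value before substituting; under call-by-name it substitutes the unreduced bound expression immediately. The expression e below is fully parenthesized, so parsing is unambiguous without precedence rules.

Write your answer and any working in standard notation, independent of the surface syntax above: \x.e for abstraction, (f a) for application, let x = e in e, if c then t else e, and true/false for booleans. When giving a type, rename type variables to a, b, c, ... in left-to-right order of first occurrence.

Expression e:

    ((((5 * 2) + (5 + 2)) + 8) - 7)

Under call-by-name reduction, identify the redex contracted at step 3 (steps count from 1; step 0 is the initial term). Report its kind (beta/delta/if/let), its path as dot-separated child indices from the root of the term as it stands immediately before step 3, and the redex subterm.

Derivation:
step 0: ((((5 * 2) + (5 + 2)) + 8) - 7)
step 1: [delta@0.0.0] (((10 + (5 + 2)) + 8) - 7)
step 2: [delta@0.0.1] (((10 + 7) + 8) - 7)
step 3: [delta@0.0] ((17 + 8) - 7)

Answer: delta at 0.0 : (10 + 7)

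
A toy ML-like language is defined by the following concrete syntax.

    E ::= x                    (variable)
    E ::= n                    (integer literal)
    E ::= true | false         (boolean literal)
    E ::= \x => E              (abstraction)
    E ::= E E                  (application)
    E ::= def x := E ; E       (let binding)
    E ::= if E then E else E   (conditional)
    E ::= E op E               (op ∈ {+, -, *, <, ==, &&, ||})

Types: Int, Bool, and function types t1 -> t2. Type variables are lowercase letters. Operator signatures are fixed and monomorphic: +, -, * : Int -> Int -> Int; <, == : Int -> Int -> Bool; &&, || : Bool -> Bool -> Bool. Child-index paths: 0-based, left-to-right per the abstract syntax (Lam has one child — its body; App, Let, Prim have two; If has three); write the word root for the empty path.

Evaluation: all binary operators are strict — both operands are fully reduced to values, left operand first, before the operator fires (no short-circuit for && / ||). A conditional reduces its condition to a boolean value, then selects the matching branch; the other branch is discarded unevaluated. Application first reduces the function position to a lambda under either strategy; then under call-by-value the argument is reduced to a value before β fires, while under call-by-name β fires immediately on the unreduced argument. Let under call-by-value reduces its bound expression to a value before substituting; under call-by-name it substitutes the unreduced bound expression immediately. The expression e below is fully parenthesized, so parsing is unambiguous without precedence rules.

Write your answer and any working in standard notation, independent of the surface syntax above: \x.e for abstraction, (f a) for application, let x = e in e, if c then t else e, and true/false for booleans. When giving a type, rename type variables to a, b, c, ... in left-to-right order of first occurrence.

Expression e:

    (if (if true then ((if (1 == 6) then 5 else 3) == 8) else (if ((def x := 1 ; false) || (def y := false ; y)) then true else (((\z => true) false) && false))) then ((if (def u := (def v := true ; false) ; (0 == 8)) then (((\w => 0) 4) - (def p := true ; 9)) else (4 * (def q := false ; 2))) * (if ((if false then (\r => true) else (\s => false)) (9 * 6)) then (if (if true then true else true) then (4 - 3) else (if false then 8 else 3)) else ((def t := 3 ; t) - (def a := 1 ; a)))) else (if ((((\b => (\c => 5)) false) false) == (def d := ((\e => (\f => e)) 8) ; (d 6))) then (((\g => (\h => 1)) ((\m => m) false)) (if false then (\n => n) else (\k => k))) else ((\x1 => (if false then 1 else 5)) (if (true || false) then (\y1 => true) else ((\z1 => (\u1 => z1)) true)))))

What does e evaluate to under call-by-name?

Working:
step 0: (if (if true then ((if (1 == 6) then 5 else 3) == 8) else (if ((let x = 1 in false) || (let y = false in y)) then true else (((\z.true) false) && false))) then ((if (let u = (let v = true in false) in (0 == 8)) then (((\w.0) 4) - (let p = true in 9)) else (4 * (let q = false in 2))) * (if ((if false then (\r.true) else (\s.false)) (9 * 6)) then (if (if true then true else true) then (4 - 3) else (if false then 8 else 3)) else ((let t = 3 in t) - (let a = 1 in a)))) else (if ((((\b.(\c.5)) false) false) == (let d = ((\e.(\f.e)) 8) in (d 6))) then (((\g.(\h.1)) ((\m.m) false)) (if false then (\n.n) else (\k.k))) else ((\x1.(if false then 1 else 5)) (if (true || false) then (\y1.true) else ((\z1.(\u1.z1)) true)))))
step 1: [if@0] (if ((if (1 == 6) then 5 else 3) == 8) then ((if (let u = (let v = true in false) in (0 == 8)) then (((\w.0) 4) - (let p = true in 9)) else (4 * (let q = false in 2))) * (if ((if false then (\r.true) else (\s.false)) (9 * 6)) then (if (if true then true else true) then (4 - 3) else (if false then 8 else 3)) else ((let t = 3 in t) - (let a = 1 in a)))) else (if ((((\b.(\c.5)) false) false) == (let d = ((\e.(\f.e)) 8) in (d 6))) then (((\g.(\h.1)) ((\m.m) false)) (if false then (\n.n) else (\k.k))) else ((\x1.(if false then 1 else 5)) (if (true || false) then (\y1.true) else ((\z1.(\u1.z1)) true)))))
step 2: [delta@0.0.0] (if ((if false then 5 else 3) == 8) then ((if (let u = (let v = true in false) in (0 == 8)) then (((\w.0) 4) - (let p = true in 9)) else (4 * (let q = false in 2))) * (if ((if false then (\r.true) else (\s.false)) (9 * 6)) then (if (if true then true else true) then (4 - 3) else (if false then 8 else 3)) else ((let t = 3 in t) - (let a = 1 in a)))) else (if ((((\b.(\c.5)) false) false) == (let d = ((\e.(\f.e)) 8) in (d 6))) then (((\g.(\h.1)) ((\m.m) false)) (if false then (\n.n) else (\k.k))) else ((\x1.(if false then 1 else 5)) (if (true || false) then (\y1.true) else ((\z1.(\u1.z1)) true)))))
step 3: [if@0.0] (if (3 == 8) then ((if (let u = (let v = true in false) in (0 == 8)) then (((\w.0) 4) - (let p = true in 9)) else (4 * (let q = false in 2))) * (if ((if false then (\r.true) else (\s.false)) (9 * 6)) then (if (if true then true else true) then (4 - 3) else (if false then 8 else 3)) else ((let t = 3 in t) - (let a = 1 in a)))) else (if ((((\b.(\c.5)) false) false) == (let d = ((\e.(\f.e)) 8) in (d 6))) then (((\g.(\h.1)) ((\m.m) false)) (if false then (\n.n) else (\k.k))) else ((\x1.(if false then 1 else 5)) (if (true || false) then (\y1.true) else ((\z1.(\u1.z1)) true)))))
step 4: [delta@0] (if false then ((if (let u = (let v = true in false) in (0 == 8)) then (((\w.0) 4) - (let p = true in 9)) else (4 * (let q = false in 2))) * (if ((if false then (\r.true) else (\s.false)) (9 * 6)) then (if (if true then true else true) then (4 - 3) else (if false then 8 else 3)) else ((let t = 3 in t) - (let a = 1 in a)))) else (if ((((\b.(\c.5)) false) false) == (let d = ((\e.(\f.e)) 8) in (d 6))) then (((\g.(\h.1)) ((\m.m) false)) (if false then (\n.n) else (\k.k))) else ((\x1.(if false then 1 else 5)) (if (true || false) then (\y1.true) else ((\z1.(\u1.z1)) true)))))
step 5: [if@root] (if ((((\b.(\c.5)) false) false) == (let d = ((\e.(\f.e)) 8) in (d 6))) then (((\g.(\h.1)) ((\m.m) false)) (if false then (\n.n) else (\k.k))) else ((\x1.(if false then 1 else 5)) (if (true || false) then (\y1.true) else ((\z1.(\u1.z1)) true))))
step 6: [beta@0.0.0] (if (((\c.5) false) == (let d = ((\e.(\f.e)) 8) in (d 6))) then (((\g.(\h.1)) ((\m.m) false)) (if false then (\n.n) else (\k.k))) else ((\x1.(if false then 1 else 5)) (if (true || false) then (\y1.true) else ((\z1.(\u1.z1)) true))))
step 7: [beta@0.0] (if (5 == (let d = ((\e.(\f.e)) 8) in (d 6))) then (((\g.(\h.1)) ((\m.m) false)) (if false then (\n.n) else (\k.k))) else ((\x1.(if false then 1 else 5)) (if (true || false) then (\y1.true) else ((\z1.(\u1.z1)) true))))
step 8: [let@0.1] (if (5 == (((\e.(\f.e)) 8) 6)) then (((\g.(\h.1)) ((\m.m) false)) (if false then (\n.n) else (\k.k))) else ((\x1.(if false then 1 else 5)) (if (true || false) then (\y1.true) else ((\z1.(\u1.z1)) true))))
step 9: [beta@0.1.0] (if (5 == ((\f.8) 6)) then (((\g.(\h.1)) ((\m.m) false)) (if false then (\n.n) else (\k.k))) else ((\x1.(if false then 1 else 5)) (if (true || false) then (\y1.true) else ((\z1.(\u1.z1)) true))))
step 10: [beta@0.1] (if (5 == 8) then (((\g.(\h.1)) ((\m.m) false)) (if false then (\n.n) else (\k.k))) else ((\x1.(if false then 1 else 5)) (if (true || false) then (\y1.true) else ((\z1.(\u1.z1)) true))))
step 11: [delta@0] (if false then (((\g.(\h.1)) ((\m.m) false)) (if false then (\n.n) else (\k.k))) else ((\x1.(if false then 1 else 5)) (if (true || false) then (\y1.true) else ((\z1.(\u1.z1)) true))))
step 12: [if@root] ((\x1.(if false then 1 else 5)) (if (true || false) then (\y1.true) else ((\z1.(\u1.z1)) true)))
step 13: [beta@root] (if false then 1 else 5)
step 14: [if@root] 5

Answer: 5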